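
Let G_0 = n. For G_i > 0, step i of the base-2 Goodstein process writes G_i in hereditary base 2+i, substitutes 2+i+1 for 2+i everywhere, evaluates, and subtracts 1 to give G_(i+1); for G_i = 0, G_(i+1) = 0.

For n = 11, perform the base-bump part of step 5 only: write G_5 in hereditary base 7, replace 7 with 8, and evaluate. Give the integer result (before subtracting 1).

[0] 11 ≡ 2^(2 + 1) + 2 + 1 (base 2). Lift 3: 85. −1: 84.
[1] 84 ≡ 3^(3 + 1) + 3 (base 3). Lift 4: 1028. −1: 1027.
[2] 1027 ≡ 4^(4 + 1) + 3 (base 4). Lift 5: 15628. −1: 15627.
[3] 15627 ≡ 5^(5 + 1) + 2 (base 5). Lift 6: 279938. −1: 279937.
[4] 279937 ≡ 6^(6 + 1) + 1 (base 6). Lift 7: 5764802. −1: 5764801.
[5] 5764801 ≡ 7^(7 + 1) (base 7). Lift 8: 134217728. −1: 134217727.

134217728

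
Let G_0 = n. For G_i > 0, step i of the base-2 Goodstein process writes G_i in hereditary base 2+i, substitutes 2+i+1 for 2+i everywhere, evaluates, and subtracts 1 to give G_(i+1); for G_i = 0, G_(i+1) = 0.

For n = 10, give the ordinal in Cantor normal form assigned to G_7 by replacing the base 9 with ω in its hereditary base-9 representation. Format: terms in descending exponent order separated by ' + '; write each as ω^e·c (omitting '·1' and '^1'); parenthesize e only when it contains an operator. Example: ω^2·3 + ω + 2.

i=0: 10 = 2^(2 + 1) + 2 (b=2); 2→3: 3^(3 + 1) + 3 = 84; 84−1 = 83
i=1: 83 = 3^(3 + 1) + 2 (b=3); 3→4: 4^(4 + 1) + 2 = 1026; 1026−1 = 1025
i=2: 1025 = 4^(4 + 1) + 1 (b=4); 4→5: 5^(5 + 1) + 1 = 15626; 15626−1 = 15625
i=3: 15625 = 5^(5 + 1) (b=5); 5→6: 6^(6 + 1) = 279936; 279936−1 = 279935
i=4: 279935 = 5·6^6 + 5·6^5 + 5·6^4 + 5·6^3 + 5·6^2 + 5·6 + 5 (b=6); 6→7: 5·7^7 + 5·7^5 + 5·7^4 + 5·7^3 + 5·7^2 + 5·7 + 5 = 4215755; 4215755−1 = 4215754
i=5: 4215754 = 5·7^7 + 5·7^5 + 5·7^4 + 5·7^3 + 5·7^2 + 5·7 + 4 (b=7); 7→8: 5·8^8 + 5·8^5 + 5·8^4 + 5·8^3 + 5·8^2 + 5·8 + 4 = 84073324; 84073324−1 = 84073323
i=6: 84073323 = 5·8^8 + 5·8^5 + 5·8^4 + 5·8^3 + 5·8^2 + 5·8 + 3 (b=8); 8→9: 5·9^9 + 5·9^5 + 5·9^4 + 5·9^3 + 5·9^2 + 5·9 + 3 = 1937434593; 1937434593−1 = 1937434592
i=7: 1937434592 = 5·9^9 + 5·9^5 + 5·9^4 + 5·9^3 + 5·9^2 + 5·9 + 2 (b=9); 9→10: 5·10^10 + 5·10^5 + 5·10^4 + 5·10^3 + 5·10^2 + 5·10 + 2 = 50000555552; 50000555552−1 = 50000555551

ω^ω·5 + ω^5·5 + ω^4·5 + ω^3·5 + ω^2·5 + ω·5 + 2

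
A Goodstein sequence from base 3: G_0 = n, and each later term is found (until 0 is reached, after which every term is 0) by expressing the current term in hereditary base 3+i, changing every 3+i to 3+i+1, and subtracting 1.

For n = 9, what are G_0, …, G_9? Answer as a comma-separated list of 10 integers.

G_0=9  [base 3] 3^2  →[3↦4]→  4^2 = 16  −1 ⇒ G_1=15
G_1=15  [base 4] 3·4 + 3  →[4↦5]→  3·5 + 3 = 18  −1 ⇒ G_2=17
G_2=17  [base 5] 3·5 + 2  →[5↦6]→  3·6 + 2 = 20  −1 ⇒ G_3=19
G_3=19  [base 6] 3·6 + 1  →[6↦7]→  3·7 + 1 = 22  −1 ⇒ G_4=21
G_4=21  [base 7] 3·7  →[7↦8]→  3·8 = 24  −1 ⇒ G_5=23
G_5=23  [base 8] 2·8 + 7  →[8↦9]→  2·9 + 7 = 25  −1 ⇒ G_6=24
G_6=24  [base 9] 2·9 + 6  →[9↦10]→  2·10 + 6 = 26  −1 ⇒ G_7=25
G_7=25  [base 10] 2·10 + 5  →[10↦11]→  2·11 + 5 = 27  −1 ⇒ G_8=26
G_8=26  [base 11] 2·11 + 4  →[11↦12]→  2·12 + 4 = 28  −1 ⇒ G_9=27

9, 15, 17, 19, 21, 23, 24, 25, 26, 27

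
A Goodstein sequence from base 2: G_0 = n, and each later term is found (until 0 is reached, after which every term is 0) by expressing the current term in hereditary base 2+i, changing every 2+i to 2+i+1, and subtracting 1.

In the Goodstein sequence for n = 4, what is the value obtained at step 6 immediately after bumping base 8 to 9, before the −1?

base 2: 4 = 2^2; at 3: 3^3 = 27; next = 26
base 3: 26 = 2·3^2 + 2·3 + 2; at 4: 2·4^2 + 2·4 + 2 = 42; next = 41
base 4: 41 = 2·4^2 + 2·4 + 1; at 5: 2·5^2 + 2·5 + 1 = 61; next = 60
base 5: 60 = 2·5^2 + 2·5; at 6: 2·6^2 + 2·6 = 84; next = 83
base 6: 83 = 2·6^2 + 6 + 5; at 7: 2·7^2 + 7 + 5 = 110; next = 109
base 7: 109 = 2·7^2 + 7 + 4; at 8: 2·8^2 + 8 + 4 = 140; next = 139

174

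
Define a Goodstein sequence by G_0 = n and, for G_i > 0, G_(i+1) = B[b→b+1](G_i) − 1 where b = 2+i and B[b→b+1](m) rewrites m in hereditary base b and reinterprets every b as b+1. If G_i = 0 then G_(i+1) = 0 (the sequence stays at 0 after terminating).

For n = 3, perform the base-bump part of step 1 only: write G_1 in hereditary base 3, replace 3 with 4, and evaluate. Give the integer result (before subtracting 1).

base 2: 3 = 2 + 1; at 3: 3 + 1 = 4; next = 3
base 3: 3 = 3; at 4: 4 = 4; next = 3

4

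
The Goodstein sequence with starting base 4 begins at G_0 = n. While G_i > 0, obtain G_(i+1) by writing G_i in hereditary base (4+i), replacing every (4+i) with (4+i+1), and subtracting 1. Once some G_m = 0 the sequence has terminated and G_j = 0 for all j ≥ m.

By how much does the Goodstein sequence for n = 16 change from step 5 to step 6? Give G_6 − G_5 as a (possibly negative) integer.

G_0 = 16. HB_4(16) = 4^2. Bump = 25. G_1 = 24.
G_1 = 24. HB_5(24) = 4·5 + 4. Bump = 28. G_2 = 27.
G_2 = 27. HB_6(27) = 4·6 + 3. Bump = 31. G_3 = 30.
G_3 = 30. HB_7(30) = 4·7 + 2. Bump = 34. G_4 = 33.
G_4 = 33. HB_8(33) = 4·8 + 1. Bump = 37. G_5 = 36.
G_5 = 36. HB_9(36) = 4·9. Bump = 40. G_6 = 39.

3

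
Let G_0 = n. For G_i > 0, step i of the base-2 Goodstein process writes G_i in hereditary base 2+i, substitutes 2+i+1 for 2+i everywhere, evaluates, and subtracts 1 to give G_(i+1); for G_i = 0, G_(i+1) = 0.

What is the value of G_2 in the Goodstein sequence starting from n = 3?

3

(0) 3|_2 = 2 + 1 ↦ 3 + 1|_3 = 4 ⇒ 3
(1) 3|_3 = 3 ↦ 4|_4 = 4 ⇒ 3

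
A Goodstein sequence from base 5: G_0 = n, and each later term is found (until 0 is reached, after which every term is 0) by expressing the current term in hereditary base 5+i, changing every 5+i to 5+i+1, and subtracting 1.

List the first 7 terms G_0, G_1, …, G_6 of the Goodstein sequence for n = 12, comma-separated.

12, 13, 14, 15, 15, 15, 15

step 0: 12 = 2·5 + 2; sub 6 for 5: 2·6 + 2; = 14; G_1 = 14−1 = 13
step 1: 13 = 2·6 + 1; sub 7 for 6: 2·7 + 1; = 15; G_2 = 15−1 = 14
step 2: 14 = 2·7; sub 8 for 7: 2·8; = 16; G_3 = 16−1 = 15
step 3: 15 = 8 + 7; sub 9 for 8: 9 + 7; = 16; G_4 = 16−1 = 15
step 4: 15 = 9 + 6; sub 10 for 9: 10 + 6; = 16; G_5 = 16−1 = 15
step 5: 15 = 10 + 5; sub 11 for 10: 11 + 5; = 16; G_6 = 16−1 = 15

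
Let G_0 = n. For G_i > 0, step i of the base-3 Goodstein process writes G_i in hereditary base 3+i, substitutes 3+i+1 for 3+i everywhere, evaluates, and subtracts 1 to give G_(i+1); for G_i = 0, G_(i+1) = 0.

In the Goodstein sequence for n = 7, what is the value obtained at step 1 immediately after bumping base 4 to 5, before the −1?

10

7 —HB3→ 2·3 + 1 —bump→ 2·4 + 1 = 9 —(−1)→ 8
8 —HB4→ 2·4 —bump→ 2·5 = 10 —(−1)→ 9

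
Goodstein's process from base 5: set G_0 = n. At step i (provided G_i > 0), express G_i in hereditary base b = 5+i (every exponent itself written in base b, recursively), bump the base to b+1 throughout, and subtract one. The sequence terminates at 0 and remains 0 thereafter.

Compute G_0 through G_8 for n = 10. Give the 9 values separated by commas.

(0) 10|_5 = 2·5 ↦ 2·6|_6 = 12 ⇒ 11
(1) 11|_6 = 6 + 5 ↦ 7 + 5|_7 = 12 ⇒ 11
(2) 11|_7 = 7 + 4 ↦ 8 + 4|_8 = 12 ⇒ 11
(3) 11|_8 = 8 + 3 ↦ 9 + 3|_9 = 12 ⇒ 11
(4) 11|_9 = 9 + 2 ↦ 10 + 2|_10 = 12 ⇒ 11
(5) 11|_10 = 10 + 1 ↦ 11 + 1|_11 = 12 ⇒ 11
(6) 11|_11 = 11 ↦ 12|_12 = 12 ⇒ 11
(7) 11|_12 = 11 ↦ 11|_13 = 11 ⇒ 10

10, 11, 11, 11, 11, 11, 11, 11, 10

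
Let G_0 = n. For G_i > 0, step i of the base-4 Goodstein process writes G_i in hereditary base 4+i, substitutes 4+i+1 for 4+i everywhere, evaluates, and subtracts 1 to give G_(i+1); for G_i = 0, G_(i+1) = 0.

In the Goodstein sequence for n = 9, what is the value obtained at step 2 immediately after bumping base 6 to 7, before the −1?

G_0=9  [base 4] 2·4 + 1  →[4↦5]→  2·5 + 1 = 11  −1 ⇒ G_1=10
G_1=10  [base 5] 2·5  →[5↦6]→  2·6 = 12  −1 ⇒ G_2=11
G_2=11  [base 6] 6 + 5  →[6↦7]→  7 + 5 = 12  −1 ⇒ G_3=11

12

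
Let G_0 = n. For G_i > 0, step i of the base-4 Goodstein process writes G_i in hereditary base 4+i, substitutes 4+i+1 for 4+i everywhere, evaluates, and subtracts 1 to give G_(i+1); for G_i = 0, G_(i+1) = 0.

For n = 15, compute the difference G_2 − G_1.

2

step 0: 15 = 3·4 + 3; sub 5 for 4: 3·5 + 3; = 18; G_1 = 18−1 = 17
step 1: 17 = 3·5 + 2; sub 6 for 5: 3·6 + 2; = 20; G_2 = 20−1 = 19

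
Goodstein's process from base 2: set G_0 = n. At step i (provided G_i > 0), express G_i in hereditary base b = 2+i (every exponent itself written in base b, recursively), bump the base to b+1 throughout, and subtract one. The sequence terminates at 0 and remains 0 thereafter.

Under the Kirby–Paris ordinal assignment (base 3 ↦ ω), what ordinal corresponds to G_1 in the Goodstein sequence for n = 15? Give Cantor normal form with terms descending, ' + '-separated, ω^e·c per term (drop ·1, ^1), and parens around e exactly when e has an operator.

ω^(ω + 1) + ω^ω + ω

(0) 15|_2 = 2^(2 + 1) + 2^2 + 2 + 1 ↦ 3^(3 + 1) + 3^3 + 3 + 1|_3 = 112 ⇒ 111
(1) 111|_3 = 3^(3 + 1) + 3^3 + 3 ↦ 4^(4 + 1) + 4^4 + 4|_4 = 1284 ⇒ 1283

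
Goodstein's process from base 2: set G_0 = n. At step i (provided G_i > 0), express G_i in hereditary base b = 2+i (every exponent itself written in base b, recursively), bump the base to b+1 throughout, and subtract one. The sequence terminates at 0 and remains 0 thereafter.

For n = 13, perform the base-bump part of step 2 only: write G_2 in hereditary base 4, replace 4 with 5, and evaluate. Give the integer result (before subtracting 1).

step 0: 13 = 2^(2 + 1) + 2^2 + 1; sub 3 for 2: 3^(3 + 1) + 3^3 + 1; = 109; G_1 = 109−1 = 108
step 1: 108 = 3^(3 + 1) + 3^3; sub 4 for 3: 4^(4 + 1) + 4^4; = 1280; G_2 = 1280−1 = 1279
step 2: 1279 = 4^(4 + 1) + 3·4^3 + 3·4^2 + 3·4 + 3; sub 5 for 4: 5^(5 + 1) + 3·5^3 + 3·5^2 + 3·5 + 3; = 16093; G_3 = 16093−1 = 16092

16093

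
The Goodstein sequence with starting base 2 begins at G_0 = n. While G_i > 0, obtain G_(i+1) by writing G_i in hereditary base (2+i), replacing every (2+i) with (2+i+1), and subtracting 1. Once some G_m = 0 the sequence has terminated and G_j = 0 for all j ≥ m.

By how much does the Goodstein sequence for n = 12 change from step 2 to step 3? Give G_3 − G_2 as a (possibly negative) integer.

14620

G_0 = 12. HB_2(12) = 2^(2 + 1) + 2^2. Bump = 108. G_1 = 107.
G_1 = 107. HB_3(107) = 3^(3 + 1) + 2·3^2 + 2·3 + 2. Bump = 1066. G_2 = 1065.
G_2 = 1065. HB_4(1065) = 4^(4 + 1) + 2·4^2 + 2·4 + 1. Bump = 15686. G_3 = 15685.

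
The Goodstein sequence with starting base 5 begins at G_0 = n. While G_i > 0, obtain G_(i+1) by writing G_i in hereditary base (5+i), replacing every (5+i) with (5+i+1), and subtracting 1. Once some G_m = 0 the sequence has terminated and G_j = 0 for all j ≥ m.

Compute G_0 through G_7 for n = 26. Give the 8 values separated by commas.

26, 36, 48, 53, 58, 63, 68, 73

base 5: 26 = 5^2 + 1; at 6: 6^2 + 1 = 37; next = 36
base 6: 36 = 6^2; at 7: 7^2 = 49; next = 48
base 7: 48 = 6·7 + 6; at 8: 6·8 + 6 = 54; next = 53
base 8: 53 = 6·8 + 5; at 9: 6·9 + 5 = 59; next = 58
base 9: 58 = 6·9 + 4; at 10: 6·10 + 4 = 64; next = 63
base 10: 63 = 6·10 + 3; at 11: 6·11 + 3 = 69; next = 68
base 11: 68 = 6·11 + 2; at 12: 6·12 + 2 = 74; next = 73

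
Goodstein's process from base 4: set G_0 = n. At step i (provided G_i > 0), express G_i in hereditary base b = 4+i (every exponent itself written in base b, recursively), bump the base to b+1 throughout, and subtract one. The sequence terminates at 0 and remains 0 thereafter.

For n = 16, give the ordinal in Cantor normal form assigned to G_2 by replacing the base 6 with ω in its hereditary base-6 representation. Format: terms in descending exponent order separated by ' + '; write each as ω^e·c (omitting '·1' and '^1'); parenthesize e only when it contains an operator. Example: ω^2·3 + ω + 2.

ω·4 + 3

[0] 16 ≡ 4^2 (base 4). Lift 5: 25. −1: 24.
[1] 24 ≡ 4·5 + 4 (base 5). Lift 6: 28. −1: 27.
[2] 27 ≡ 4·6 + 3 (base 6). Lift 7: 31. −1: 30.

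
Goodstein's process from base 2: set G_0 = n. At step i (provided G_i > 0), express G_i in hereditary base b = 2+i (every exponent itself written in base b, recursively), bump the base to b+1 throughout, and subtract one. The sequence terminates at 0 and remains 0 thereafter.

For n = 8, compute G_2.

step 0: 8 = 2^(2 + 1); sub 3 for 2: 3^(3 + 1); = 81; G_1 = 81−1 = 80
step 1: 80 = 2·3^3 + 2·3^2 + 2·3 + 2; sub 4 for 3: 2·4^4 + 2·4^2 + 2·4 + 2; = 554; G_2 = 554−1 = 553
step 2: 553 = 2·4^4 + 2·4^2 + 2·4 + 1; sub 5 for 4: 2·5^5 + 2·5^2 + 2·5 + 1; = 6311; G_3 = 6311−1 = 6310

553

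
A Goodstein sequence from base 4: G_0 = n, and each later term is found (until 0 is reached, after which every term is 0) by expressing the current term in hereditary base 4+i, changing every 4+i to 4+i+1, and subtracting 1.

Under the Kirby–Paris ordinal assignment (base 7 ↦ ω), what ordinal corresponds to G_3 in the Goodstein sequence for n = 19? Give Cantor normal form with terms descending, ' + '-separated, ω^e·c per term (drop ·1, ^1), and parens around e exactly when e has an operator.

ω^2

G_0 = 19. HB_4(19) = 4^2 + 3. Bump = 28. G_1 = 27.
G_1 = 27. HB_5(27) = 5^2 + 2. Bump = 38. G_2 = 37.
G_2 = 37. HB_6(37) = 6^2 + 1. Bump = 50. G_3 = 49.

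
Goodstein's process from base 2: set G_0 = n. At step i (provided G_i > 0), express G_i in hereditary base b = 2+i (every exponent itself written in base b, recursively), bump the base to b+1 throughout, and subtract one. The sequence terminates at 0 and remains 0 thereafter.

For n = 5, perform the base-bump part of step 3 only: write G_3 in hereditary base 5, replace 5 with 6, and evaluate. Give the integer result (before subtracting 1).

G_0=5  [base 2] 2^2 + 1  →[2↦3]→  3^3 + 1 = 28  −1 ⇒ G_1=27
G_1=27  [base 3] 3^3  →[3↦4]→  4^4 = 256  −1 ⇒ G_2=255
G_2=255  [base 4] 3·4^3 + 3·4^2 + 3·4 + 3  →[4↦5]→  3·5^3 + 3·5^2 + 3·5 + 3 = 468  −1 ⇒ G_3=467
G_3=467  [base 5] 3·5^3 + 3·5^2 + 3·5 + 2  →[5↦6]→  3·6^3 + 3·6^2 + 3·6 + 2 = 776  −1 ⇒ G_4=775

776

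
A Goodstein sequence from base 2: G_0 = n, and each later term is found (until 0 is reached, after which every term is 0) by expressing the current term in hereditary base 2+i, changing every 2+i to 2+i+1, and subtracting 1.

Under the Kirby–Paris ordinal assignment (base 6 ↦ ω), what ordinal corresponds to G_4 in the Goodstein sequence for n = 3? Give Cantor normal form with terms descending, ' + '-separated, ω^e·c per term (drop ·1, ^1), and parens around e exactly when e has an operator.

G_0 = 3. HB_2(3) = 2 + 1. Bump = 4. G_1 = 3.
G_1 = 3. HB_3(3) = 3. Bump = 4. G_2 = 3.
G_2 = 3. HB_4(3) = 3. Bump = 3. G_3 = 2.
G_3 = 2. HB_5(2) = 2. Bump = 2. G_4 = 1.
G_4 = 1. HB_6(1) = 1. Bump = 1. G_5 = 0.

1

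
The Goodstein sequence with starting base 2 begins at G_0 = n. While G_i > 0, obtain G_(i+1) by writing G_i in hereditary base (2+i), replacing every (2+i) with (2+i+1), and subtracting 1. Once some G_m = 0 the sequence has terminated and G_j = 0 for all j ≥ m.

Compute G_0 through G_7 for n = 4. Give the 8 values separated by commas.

G_0=4  [base 2] 2^2  →[2↦3]→  3^3 = 27  −1 ⇒ G_1=26
G_1=26  [base 3] 2·3^2 + 2·3 + 2  →[3↦4]→  2·4^2 + 2·4 + 2 = 42  −1 ⇒ G_2=41
G_2=41  [base 4] 2·4^2 + 2·4 + 1  →[4↦5]→  2·5^2 + 2·5 + 1 = 61  −1 ⇒ G_3=60
G_3=60  [base 5] 2·5^2 + 2·5  →[5↦6]→  2·6^2 + 2·6 = 84  −1 ⇒ G_4=83
G_4=83  [base 6] 2·6^2 + 6 + 5  →[6↦7]→  2·7^2 + 7 + 5 = 110  −1 ⇒ G_5=109
G_5=109  [base 7] 2·7^2 + 7 + 4  →[7↦8]→  2·8^2 + 8 + 4 = 140  −1 ⇒ G_6=139
G_6=139  [base 8] 2·8^2 + 8 + 3  →[8↦9]→  2·9^2 + 9 + 3 = 174  −1 ⇒ G_7=173

4, 26, 41, 60, 83, 109, 139, 173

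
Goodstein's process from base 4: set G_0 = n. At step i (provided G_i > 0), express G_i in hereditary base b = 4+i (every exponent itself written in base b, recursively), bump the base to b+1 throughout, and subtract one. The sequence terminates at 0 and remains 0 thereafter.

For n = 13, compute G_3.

[0] 13 ≡ 3·4 + 1 (base 4). Lift 5: 16. −1: 15.
[1] 15 ≡ 3·5 (base 5). Lift 6: 18. −1: 17.
[2] 17 ≡ 2·6 + 5 (base 6). Lift 7: 19. −1: 18.
[3] 18 ≡ 2·7 + 4 (base 7). Lift 8: 20. −1: 19.

18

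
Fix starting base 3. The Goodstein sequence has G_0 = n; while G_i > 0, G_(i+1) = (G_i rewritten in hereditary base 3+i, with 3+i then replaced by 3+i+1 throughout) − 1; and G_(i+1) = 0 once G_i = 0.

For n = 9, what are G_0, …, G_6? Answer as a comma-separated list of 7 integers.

G_0=9  [base 3] 3^2  →[3↦4]→  4^2 = 16  −1 ⇒ G_1=15
G_1=15  [base 4] 3·4 + 3  →[4↦5]→  3·5 + 3 = 18  −1 ⇒ G_2=17
G_2=17  [base 5] 3·5 + 2  →[5↦6]→  3·6 + 2 = 20  −1 ⇒ G_3=19
G_3=19  [base 6] 3·6 + 1  →[6↦7]→  3·7 + 1 = 22  −1 ⇒ G_4=21
G_4=21  [base 7] 3·7  →[7↦8]→  3·8 = 24  −1 ⇒ G_5=23
G_5=23  [base 8] 2·8 + 7  →[8↦9]→  2·9 + 7 = 25  −1 ⇒ G_6=24

9, 15, 17, 19, 21, 23, 24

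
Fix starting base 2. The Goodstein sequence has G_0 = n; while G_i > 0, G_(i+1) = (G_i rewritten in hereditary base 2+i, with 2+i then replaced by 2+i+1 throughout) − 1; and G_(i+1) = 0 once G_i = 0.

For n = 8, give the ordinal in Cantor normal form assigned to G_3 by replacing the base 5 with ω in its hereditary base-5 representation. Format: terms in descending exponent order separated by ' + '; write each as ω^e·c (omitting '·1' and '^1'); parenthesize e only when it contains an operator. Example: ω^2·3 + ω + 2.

ω^ω·2 + ω^2·2 + ω·2

step 0: 8 = 2^(2 + 1); sub 3 for 2: 3^(3 + 1); = 81; G_1 = 81−1 = 80
step 1: 80 = 2·3^3 + 2·3^2 + 2·3 + 2; sub 4 for 3: 2·4^4 + 2·4^2 + 2·4 + 2; = 554; G_2 = 554−1 = 553
step 2: 553 = 2·4^4 + 2·4^2 + 2·4 + 1; sub 5 for 4: 2·5^5 + 2·5^2 + 2·5 + 1; = 6311; G_3 = 6311−1 = 6310
step 3: 6310 = 2·5^5 + 2·5^2 + 2·5; sub 6 for 5: 2·6^6 + 2·6^2 + 2·6; = 93396; G_4 = 93396−1 = 93395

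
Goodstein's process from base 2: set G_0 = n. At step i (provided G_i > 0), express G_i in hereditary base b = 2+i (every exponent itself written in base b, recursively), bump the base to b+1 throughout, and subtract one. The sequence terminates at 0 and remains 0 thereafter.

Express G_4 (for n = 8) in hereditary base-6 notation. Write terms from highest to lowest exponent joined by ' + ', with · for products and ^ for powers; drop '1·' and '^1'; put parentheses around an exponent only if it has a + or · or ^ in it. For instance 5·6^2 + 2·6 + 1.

2·6^6 + 2·6^2 + 6 + 5

step 0: 8 = 2^(2 + 1); sub 3 for 2: 3^(3 + 1); = 81; G_1 = 81−1 = 80
step 1: 80 = 2·3^3 + 2·3^2 + 2·3 + 2; sub 4 for 3: 2·4^4 + 2·4^2 + 2·4 + 2; = 554; G_2 = 554−1 = 553
step 2: 553 = 2·4^4 + 2·4^2 + 2·4 + 1; sub 5 for 4: 2·5^5 + 2·5^2 + 2·5 + 1; = 6311; G_3 = 6311−1 = 6310
step 3: 6310 = 2·5^5 + 2·5^2 + 2·5; sub 6 for 5: 2·6^6 + 2·6^2 + 2·6; = 93396; G_4 = 93396−1 = 93395
step 4: 93395 = 2·6^6 + 2·6^2 + 6 + 5; sub 7 for 6: 2·7^7 + 2·7^2 + 7 + 5; = 1647196; G_5 = 1647196−1 = 1647195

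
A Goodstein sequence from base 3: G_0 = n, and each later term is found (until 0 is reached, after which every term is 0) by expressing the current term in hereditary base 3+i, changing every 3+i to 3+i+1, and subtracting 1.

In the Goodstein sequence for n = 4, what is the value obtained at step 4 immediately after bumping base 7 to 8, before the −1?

2

G_0=4  [base 3] 3 + 1  →[3↦4]→  4 + 1 = 5  −1 ⇒ G_1=4
G_1=4  [base 4] 4  →[4↦5]→  5 = 5  −1 ⇒ G_2=4
G_2=4  [base 5] 4  →[5↦6]→  4 = 4  −1 ⇒ G_3=3
G_3=3  [base 6] 3  →[6↦7]→  3 = 3  −1 ⇒ G_4=2
G_4=2  [base 7] 2  →[7↦8]→  2 = 2  −1 ⇒ G_5=1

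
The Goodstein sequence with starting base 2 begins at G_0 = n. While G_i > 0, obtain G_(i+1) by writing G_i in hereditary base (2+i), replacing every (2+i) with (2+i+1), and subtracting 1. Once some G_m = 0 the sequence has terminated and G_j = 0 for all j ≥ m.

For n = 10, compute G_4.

279935

10 —HB2→ 2^(2 + 1) + 2 —bump→ 3^(3 + 1) + 3 = 84 —(−1)→ 83
83 —HB3→ 3^(3 + 1) + 2 —bump→ 4^(4 + 1) + 2 = 1026 —(−1)→ 1025
1025 —HB4→ 4^(4 + 1) + 1 —bump→ 5^(5 + 1) + 1 = 15626 —(−1)→ 15625
15625 —HB5→ 5^(5 + 1) —bump→ 6^(6 + 1) = 279936 —(−1)→ 279935
279935 —HB6→ 5·6^6 + 5·6^5 + 5·6^4 + 5·6^3 + 5·6^2 + 5·6 + 5 —bump→ 5·7^7 + 5·7^5 + 5·7^4 + 5·7^3 + 5·7^2 + 5·7 + 5 = 4215755 —(−1)→ 4215754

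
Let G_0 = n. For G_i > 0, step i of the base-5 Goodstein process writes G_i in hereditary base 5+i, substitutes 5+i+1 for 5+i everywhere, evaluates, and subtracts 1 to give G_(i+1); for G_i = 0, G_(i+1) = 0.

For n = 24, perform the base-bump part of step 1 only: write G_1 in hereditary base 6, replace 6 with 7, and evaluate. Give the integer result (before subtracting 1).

31

i=0: 24 = 4·5 + 4 (b=5); 5→6: 4·6 + 4 = 28; 28−1 = 27
i=1: 27 = 4·6 + 3 (b=6); 6→7: 4·7 + 3 = 31; 31−1 = 30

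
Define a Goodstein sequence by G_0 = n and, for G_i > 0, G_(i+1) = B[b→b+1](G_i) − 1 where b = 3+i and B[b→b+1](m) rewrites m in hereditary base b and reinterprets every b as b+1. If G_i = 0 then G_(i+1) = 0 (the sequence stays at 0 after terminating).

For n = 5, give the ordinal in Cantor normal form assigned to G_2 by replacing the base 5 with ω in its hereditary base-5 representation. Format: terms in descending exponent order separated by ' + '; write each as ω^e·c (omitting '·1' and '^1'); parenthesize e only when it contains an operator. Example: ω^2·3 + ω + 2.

base 3: 5 = 3 + 2; at 4: 4 + 2 = 6; next = 5
base 4: 5 = 4 + 1; at 5: 5 + 1 = 6; next = 5
base 5: 5 = 5; at 6: 6 = 6; next = 5

ω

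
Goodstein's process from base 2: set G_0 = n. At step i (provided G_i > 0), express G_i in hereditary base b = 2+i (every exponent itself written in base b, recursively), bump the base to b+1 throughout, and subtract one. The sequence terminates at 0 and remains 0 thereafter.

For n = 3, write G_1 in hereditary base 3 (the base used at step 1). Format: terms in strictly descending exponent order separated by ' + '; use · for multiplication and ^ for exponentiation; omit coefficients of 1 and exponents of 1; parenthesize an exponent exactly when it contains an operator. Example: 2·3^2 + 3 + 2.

3

step 0: 3 = 2 + 1; sub 3 for 2: 3 + 1; = 4; G_1 = 4−1 = 3
step 1: 3 = 3; sub 4 for 3: 4; = 4; G_2 = 4−1 = 3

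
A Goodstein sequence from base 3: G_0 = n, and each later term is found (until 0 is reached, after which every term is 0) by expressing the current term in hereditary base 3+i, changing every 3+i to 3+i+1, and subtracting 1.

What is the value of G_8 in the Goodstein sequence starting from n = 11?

i=0: 11 = 3^2 + 2 (b=3); 3→4: 4^2 + 2 = 18; 18−1 = 17
i=1: 17 = 4^2 + 1 (b=4); 4→5: 5^2 + 1 = 26; 26−1 = 25
i=2: 25 = 5^2 (b=5); 5→6: 6^2 = 36; 36−1 = 35
i=3: 35 = 5·6 + 5 (b=6); 6→7: 5·7 + 5 = 40; 40−1 = 39
i=4: 39 = 5·7 + 4 (b=7); 7→8: 5·8 + 4 = 44; 44−1 = 43
i=5: 43 = 5·8 + 3 (b=8); 8→9: 5·9 + 3 = 48; 48−1 = 47
i=6: 47 = 5·9 + 2 (b=9); 9→10: 5·10 + 2 = 52; 52−1 = 51
i=7: 51 = 5·10 + 1 (b=10); 10→11: 5·11 + 1 = 56; 56−1 = 55
i=8: 55 = 5·11 (b=11); 11→12: 5·12 = 60; 60−1 = 59

55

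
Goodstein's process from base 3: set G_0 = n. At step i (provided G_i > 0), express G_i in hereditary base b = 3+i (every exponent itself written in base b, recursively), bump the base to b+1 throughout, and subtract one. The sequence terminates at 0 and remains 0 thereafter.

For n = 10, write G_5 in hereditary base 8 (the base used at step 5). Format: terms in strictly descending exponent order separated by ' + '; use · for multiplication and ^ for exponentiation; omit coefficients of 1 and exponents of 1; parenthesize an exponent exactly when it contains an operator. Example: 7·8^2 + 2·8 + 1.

4·8 + 1

base 3: 10 = 3^2 + 1; at 4: 4^2 + 1 = 17; next = 16
base 4: 16 = 4^2; at 5: 5^2 = 25; next = 24
base 5: 24 = 4·5 + 4; at 6: 4·6 + 4 = 28; next = 27
base 6: 27 = 4·6 + 3; at 7: 4·7 + 3 = 31; next = 30
base 7: 30 = 4·7 + 2; at 8: 4·8 + 2 = 34; next = 33
base 8: 33 = 4·8 + 1; at 9: 4·9 + 1 = 37; next = 36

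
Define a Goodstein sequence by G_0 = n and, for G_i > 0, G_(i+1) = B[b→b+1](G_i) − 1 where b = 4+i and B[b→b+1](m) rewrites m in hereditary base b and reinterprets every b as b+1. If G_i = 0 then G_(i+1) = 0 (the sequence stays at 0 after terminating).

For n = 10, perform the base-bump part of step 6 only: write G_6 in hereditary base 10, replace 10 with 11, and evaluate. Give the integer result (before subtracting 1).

14

G_0=10  [base 4] 2·4 + 2  →[4↦5]→  2·5 + 2 = 12  −1 ⇒ G_1=11
G_1=11  [base 5] 2·5 + 1  →[5↦6]→  2·6 + 1 = 13  −1 ⇒ G_2=12
G_2=12  [base 6] 2·6  →[6↦7]→  2·7 = 14  −1 ⇒ G_3=13
G_3=13  [base 7] 7 + 6  →[7↦8]→  8 + 6 = 14  −1 ⇒ G_4=13
G_4=13  [base 8] 8 + 5  →[8↦9]→  9 + 5 = 14  −1 ⇒ G_5=13
G_5=13  [base 9] 9 + 4  →[9↦10]→  10 + 4 = 14  −1 ⇒ G_6=13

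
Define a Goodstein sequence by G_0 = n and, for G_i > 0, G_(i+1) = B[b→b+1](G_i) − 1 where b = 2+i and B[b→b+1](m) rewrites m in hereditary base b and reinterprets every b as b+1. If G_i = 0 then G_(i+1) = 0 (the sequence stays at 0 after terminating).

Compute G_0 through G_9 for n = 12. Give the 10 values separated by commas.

12, 107, 1065, 15685, 280019, 5764910, 134217867, 3486784574, 100000000211, 3138428376974

G_0=12  [base 2] 2^(2 + 1) + 2^2  →[2↦3]→  3^(3 + 1) + 3^3 = 108  −1 ⇒ G_1=107
G_1=107  [base 3] 3^(3 + 1) + 2·3^2 + 2·3 + 2  →[3↦4]→  4^(4 + 1) + 2·4^2 + 2·4 + 2 = 1066  −1 ⇒ G_2=1065
G_2=1065  [base 4] 4^(4 + 1) + 2·4^2 + 2·4 + 1  →[4↦5]→  5^(5 + 1) + 2·5^2 + 2·5 + 1 = 15686  −1 ⇒ G_3=15685
G_3=15685  [base 5] 5^(5 + 1) + 2·5^2 + 2·5  →[5↦6]→  6^(6 + 1) + 2·6^2 + 2·6 = 280020  −1 ⇒ G_4=280019
G_4=280019  [base 6] 6^(6 + 1) + 2·6^2 + 6 + 5  →[6↦7]→  7^(7 + 1) + 2·7^2 + 7 + 5 = 5764911  −1 ⇒ G_5=5764910
G_5=5764910  [base 7] 7^(7 + 1) + 2·7^2 + 7 + 4  →[7↦8]→  8^(8 + 1) + 2·8^2 + 8 + 4 = 134217868  −1 ⇒ G_6=134217867
G_6=134217867  [base 8] 8^(8 + 1) + 2·8^2 + 8 + 3  →[8↦9]→  9^(9 + 1) + 2·9^2 + 9 + 3 = 3486784575  −1 ⇒ G_7=3486784574
G_7=3486784574  [base 9] 9^(9 + 1) + 2·9^2 + 9 + 2  →[9↦10]→  10^(10 + 1) + 2·10^2 + 10 + 2 = 100000000212  −1 ⇒ G_8=100000000211
G_8=100000000211  [base 10] 10^(10 + 1) + 2·10^2 + 10 + 1  →[10↦11]→  11^(11 + 1) + 2·11^2 + 11 + 1 = 3138428376975  −1 ⇒ G_9=3138428376974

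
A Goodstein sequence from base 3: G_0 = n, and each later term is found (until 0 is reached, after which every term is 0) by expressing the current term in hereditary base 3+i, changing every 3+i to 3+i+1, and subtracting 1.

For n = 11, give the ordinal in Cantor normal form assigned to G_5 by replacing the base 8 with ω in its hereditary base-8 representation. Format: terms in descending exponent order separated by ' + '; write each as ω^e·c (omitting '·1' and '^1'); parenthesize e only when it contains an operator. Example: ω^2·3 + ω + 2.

ω·5 + 3

step 0: 11 = 3^2 + 2; sub 4 for 3: 4^2 + 2; = 18; G_1 = 18−1 = 17
step 1: 17 = 4^2 + 1; sub 5 for 4: 5^2 + 1; = 26; G_2 = 26−1 = 25
step 2: 25 = 5^2; sub 6 for 5: 6^2; = 36; G_3 = 36−1 = 35
step 3: 35 = 5·6 + 5; sub 7 for 6: 5·7 + 5; = 40; G_4 = 40−1 = 39
step 4: 39 = 5·7 + 4; sub 8 for 7: 5·8 + 4; = 44; G_5 = 44−1 = 43
step 5: 43 = 5·8 + 3; sub 9 for 8: 5·9 + 3; = 48; G_6 = 48−1 = 47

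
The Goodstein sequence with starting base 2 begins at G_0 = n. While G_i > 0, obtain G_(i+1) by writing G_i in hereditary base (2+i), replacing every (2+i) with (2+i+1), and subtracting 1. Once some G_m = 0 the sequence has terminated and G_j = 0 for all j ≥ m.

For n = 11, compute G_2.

1027

(0) 11|_2 = 2^(2 + 1) + 2 + 1 ↦ 3^(3 + 1) + 3 + 1|_3 = 85 ⇒ 84
(1) 84|_3 = 3^(3 + 1) + 3 ↦ 4^(4 + 1) + 4|_4 = 1028 ⇒ 1027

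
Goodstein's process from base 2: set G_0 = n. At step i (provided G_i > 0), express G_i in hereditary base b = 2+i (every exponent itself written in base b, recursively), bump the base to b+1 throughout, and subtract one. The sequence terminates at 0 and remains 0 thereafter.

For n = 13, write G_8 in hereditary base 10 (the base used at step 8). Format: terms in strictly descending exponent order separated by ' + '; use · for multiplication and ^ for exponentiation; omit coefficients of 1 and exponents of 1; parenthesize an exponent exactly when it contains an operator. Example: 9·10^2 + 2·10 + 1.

10^(10 + 1) + 3·10^3 + 3·10^2 + 2·10 + 5

(0) 13|_2 = 2^(2 + 1) + 2^2 + 1 ↦ 3^(3 + 1) + 3^3 + 1|_3 = 109 ⇒ 108
(1) 108|_3 = 3^(3 + 1) + 3^3 ↦ 4^(4 + 1) + 4^4|_4 = 1280 ⇒ 1279
(2) 1279|_4 = 4^(4 + 1) + 3·4^3 + 3·4^2 + 3·4 + 3 ↦ 5^(5 + 1) + 3·5^3 + 3·5^2 + 3·5 + 3|_5 = 16093 ⇒ 16092
(3) 16092|_5 = 5^(5 + 1) + 3·5^3 + 3·5^2 + 3·5 + 2 ↦ 6^(6 + 1) + 3·6^3 + 3·6^2 + 3·6 + 2|_6 = 280712 ⇒ 280711
(4) 280711|_6 = 6^(6 + 1) + 3·6^3 + 3·6^2 + 3·6 + 1 ↦ 7^(7 + 1) + 3·7^3 + 3·7^2 + 3·7 + 1|_7 = 5765999 ⇒ 5765998
(5) 5765998|_7 = 7^(7 + 1) + 3·7^3 + 3·7^2 + 3·7 ↦ 8^(8 + 1) + 3·8^3 + 3·8^2 + 3·8|_8 = 134219480 ⇒ 134219479
(6) 134219479|_8 = 8^(8 + 1) + 3·8^3 + 3·8^2 + 2·8 + 7 ↦ 9^(9 + 1) + 3·9^3 + 3·9^2 + 2·9 + 7|_9 = 3486786856 ⇒ 3486786855
(7) 3486786855|_9 = 9^(9 + 1) + 3·9^3 + 3·9^2 + 2·9 + 6 ↦ 10^(10 + 1) + 3·10^3 + 3·10^2 + 2·10 + 6|_10 = 100000003326 ⇒ 100000003325
(8) 100000003325|_10 = 10^(10 + 1) + 3·10^3 + 3·10^2 + 2·10 + 5 ↦ 11^(11 + 1) + 3·11^3 + 3·11^2 + 2·11 + 5|_11 = 3138428381104 ⇒ 3138428381103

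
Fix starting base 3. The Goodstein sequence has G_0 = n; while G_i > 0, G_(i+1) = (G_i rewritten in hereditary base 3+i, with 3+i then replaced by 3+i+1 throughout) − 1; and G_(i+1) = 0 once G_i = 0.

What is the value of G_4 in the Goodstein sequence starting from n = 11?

39

base 3: 11 = 3^2 + 2; at 4: 4^2 + 2 = 18; next = 17
base 4: 17 = 4^2 + 1; at 5: 5^2 + 1 = 26; next = 25
base 5: 25 = 5^2; at 6: 6^2 = 36; next = 35
base 6: 35 = 5·6 + 5; at 7: 5·7 + 5 = 40; next = 39
base 7: 39 = 5·7 + 4; at 8: 5·8 + 4 = 44; next = 43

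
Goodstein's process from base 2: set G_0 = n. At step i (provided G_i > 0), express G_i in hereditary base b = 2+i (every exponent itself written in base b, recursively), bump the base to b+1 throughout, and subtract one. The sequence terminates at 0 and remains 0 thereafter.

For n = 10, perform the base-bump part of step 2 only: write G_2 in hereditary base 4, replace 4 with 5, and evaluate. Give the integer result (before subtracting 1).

15626

[0] 10 ≡ 2^(2 + 1) + 2 (base 2). Lift 3: 84. −1: 83.
[1] 83 ≡ 3^(3 + 1) + 2 (base 3). Lift 4: 1026. −1: 1025.
[2] 1025 ≡ 4^(4 + 1) + 1 (base 4). Lift 5: 15626. −1: 15625.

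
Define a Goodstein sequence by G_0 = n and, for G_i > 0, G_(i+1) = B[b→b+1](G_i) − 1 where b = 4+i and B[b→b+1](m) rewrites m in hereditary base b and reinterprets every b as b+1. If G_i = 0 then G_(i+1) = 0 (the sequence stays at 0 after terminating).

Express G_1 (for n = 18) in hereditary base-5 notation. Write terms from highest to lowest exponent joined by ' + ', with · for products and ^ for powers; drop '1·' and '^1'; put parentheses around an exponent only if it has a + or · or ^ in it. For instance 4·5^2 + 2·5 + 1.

5^2 + 1

step 0: 18 = 4^2 + 2; sub 5 for 4: 5^2 + 2; = 27; G_1 = 27−1 = 26
step 1: 26 = 5^2 + 1; sub 6 for 5: 6^2 + 1; = 37; G_2 = 37−1 = 36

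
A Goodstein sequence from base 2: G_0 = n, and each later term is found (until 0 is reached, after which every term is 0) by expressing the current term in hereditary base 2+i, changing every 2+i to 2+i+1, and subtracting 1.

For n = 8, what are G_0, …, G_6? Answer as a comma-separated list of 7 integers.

base 2: 8 = 2^(2 + 1); at 3: 3^(3 + 1) = 81; next = 80
base 3: 80 = 2·3^3 + 2·3^2 + 2·3 + 2; at 4: 2·4^4 + 2·4^2 + 2·4 + 2 = 554; next = 553
base 4: 553 = 2·4^4 + 2·4^2 + 2·4 + 1; at 5: 2·5^5 + 2·5^2 + 2·5 + 1 = 6311; next = 6310
base 5: 6310 = 2·5^5 + 2·5^2 + 2·5; at 6: 2·6^6 + 2·6^2 + 2·6 = 93396; next = 93395
base 6: 93395 = 2·6^6 + 2·6^2 + 6 + 5; at 7: 2·7^7 + 2·7^2 + 7 + 5 = 1647196; next = 1647195
base 7: 1647195 = 2·7^7 + 2·7^2 + 7 + 4; at 8: 2·8^8 + 2·8^2 + 8 + 4 = 33554572; next = 33554571

8, 80, 553, 6310, 93395, 1647195, 33554571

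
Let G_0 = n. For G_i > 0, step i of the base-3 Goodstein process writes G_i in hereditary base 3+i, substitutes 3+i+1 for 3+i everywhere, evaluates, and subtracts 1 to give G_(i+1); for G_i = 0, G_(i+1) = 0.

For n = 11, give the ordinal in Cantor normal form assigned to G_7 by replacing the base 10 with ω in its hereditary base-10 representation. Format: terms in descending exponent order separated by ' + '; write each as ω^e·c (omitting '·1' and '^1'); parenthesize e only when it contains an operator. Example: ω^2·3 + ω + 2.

ω·5 + 1

i=0: 11 = 3^2 + 2 (b=3); 3→4: 4^2 + 2 = 18; 18−1 = 17
i=1: 17 = 4^2 + 1 (b=4); 4→5: 5^2 + 1 = 26; 26−1 = 25
i=2: 25 = 5^2 (b=5); 5→6: 6^2 = 36; 36−1 = 35
i=3: 35 = 5·6 + 5 (b=6); 6→7: 5·7 + 5 = 40; 40−1 = 39
i=4: 39 = 5·7 + 4 (b=7); 7→8: 5·8 + 4 = 44; 44−1 = 43
i=5: 43 = 5·8 + 3 (b=8); 8→9: 5·9 + 3 = 48; 48−1 = 47
i=6: 47 = 5·9 + 2 (b=9); 9→10: 5·10 + 2 = 52; 52−1 = 51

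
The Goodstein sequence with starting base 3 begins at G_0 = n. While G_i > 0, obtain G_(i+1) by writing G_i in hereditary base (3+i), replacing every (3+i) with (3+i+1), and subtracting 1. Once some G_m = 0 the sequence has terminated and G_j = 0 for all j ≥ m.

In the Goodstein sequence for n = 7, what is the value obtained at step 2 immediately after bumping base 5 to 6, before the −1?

10

G_0=7  [base 3] 2·3 + 1  →[3↦4]→  2·4 + 1 = 9  −1 ⇒ G_1=8
G_1=8  [base 4] 2·4  →[4↦5]→  2·5 = 10  −1 ⇒ G_2=9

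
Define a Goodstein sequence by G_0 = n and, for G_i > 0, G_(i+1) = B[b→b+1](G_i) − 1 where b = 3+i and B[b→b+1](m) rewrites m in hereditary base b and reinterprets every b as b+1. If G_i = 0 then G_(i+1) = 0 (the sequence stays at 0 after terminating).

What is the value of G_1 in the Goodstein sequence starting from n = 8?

9

8 —HB3→ 2·3 + 2 —bump→ 2·4 + 2 = 10 —(−1)→ 9
9 —HB4→ 2·4 + 1 —bump→ 2·5 + 1 = 11 —(−1)→ 10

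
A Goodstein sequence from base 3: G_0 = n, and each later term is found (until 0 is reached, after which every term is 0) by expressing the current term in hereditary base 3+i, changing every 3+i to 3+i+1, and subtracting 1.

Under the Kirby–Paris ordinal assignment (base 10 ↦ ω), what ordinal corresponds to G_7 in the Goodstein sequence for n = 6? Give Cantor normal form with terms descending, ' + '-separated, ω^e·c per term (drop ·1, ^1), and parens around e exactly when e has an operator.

5

[0] 6 ≡ 2·3 (base 3). Lift 4: 8. −1: 7.
[1] 7 ≡ 4 + 3 (base 4). Lift 5: 8. −1: 7.
[2] 7 ≡ 5 + 2 (base 5). Lift 6: 8. −1: 7.
[3] 7 ≡ 6 + 1 (base 6). Lift 7: 8. −1: 7.
[4] 7 ≡ 7 (base 7). Lift 8: 8. −1: 7.
[5] 7 ≡ 7 (base 8). Lift 9: 7. −1: 6.
[6] 6 ≡ 6 (base 9). Lift 10: 6. −1: 5.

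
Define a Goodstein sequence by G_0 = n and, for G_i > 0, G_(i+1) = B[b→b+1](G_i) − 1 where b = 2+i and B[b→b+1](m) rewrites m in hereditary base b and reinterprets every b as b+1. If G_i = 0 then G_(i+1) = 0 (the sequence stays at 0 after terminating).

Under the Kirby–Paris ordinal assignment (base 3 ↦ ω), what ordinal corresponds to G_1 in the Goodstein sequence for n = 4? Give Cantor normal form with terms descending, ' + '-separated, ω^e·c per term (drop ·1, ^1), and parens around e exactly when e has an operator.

G_0 = 4. HB_2(4) = 2^2. Bump = 27. G_1 = 26.
G_1 = 26. HB_3(26) = 2·3^2 + 2·3 + 2. Bump = 42. G_2 = 41.

ω^2·2 + ω·2 + 2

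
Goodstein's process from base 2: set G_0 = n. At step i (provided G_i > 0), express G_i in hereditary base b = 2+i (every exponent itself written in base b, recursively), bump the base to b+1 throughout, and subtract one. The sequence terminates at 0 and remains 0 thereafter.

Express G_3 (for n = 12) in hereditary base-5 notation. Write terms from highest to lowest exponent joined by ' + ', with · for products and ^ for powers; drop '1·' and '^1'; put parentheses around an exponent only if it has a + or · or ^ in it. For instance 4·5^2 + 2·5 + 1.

i=0: 12 = 2^(2 + 1) + 2^2 (b=2); 2→3: 3^(3 + 1) + 3^3 = 108; 108−1 = 107
i=1: 107 = 3^(3 + 1) + 2·3^2 + 2·3 + 2 (b=3); 3→4: 4^(4 + 1) + 2·4^2 + 2·4 + 2 = 1066; 1066−1 = 1065
i=2: 1065 = 4^(4 + 1) + 2·4^2 + 2·4 + 1 (b=4); 4→5: 5^(5 + 1) + 2·5^2 + 2·5 + 1 = 15686; 15686−1 = 15685
i=3: 15685 = 5^(5 + 1) + 2·5^2 + 2·5 (b=5); 5→6: 6^(6 + 1) + 2·6^2 + 2·6 = 280020; 280020−1 = 280019

5^(5 + 1) + 2·5^2 + 2·5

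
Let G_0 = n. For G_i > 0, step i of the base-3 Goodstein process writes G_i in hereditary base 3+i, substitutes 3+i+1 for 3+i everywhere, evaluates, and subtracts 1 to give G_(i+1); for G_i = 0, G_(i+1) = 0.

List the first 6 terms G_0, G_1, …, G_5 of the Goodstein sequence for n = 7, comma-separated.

i=0: 7 = 2·3 + 1 (b=3); 3→4: 2·4 + 1 = 9; 9−1 = 8
i=1: 8 = 2·4 (b=4); 4→5: 2·5 = 10; 10−1 = 9
i=2: 9 = 5 + 4 (b=5); 5→6: 6 + 4 = 10; 10−1 = 9
i=3: 9 = 6 + 3 (b=6); 6→7: 7 + 3 = 10; 10−1 = 9
i=4: 9 = 7 + 2 (b=7); 7→8: 8 + 2 = 10; 10−1 = 9

7, 8, 9, 9, 9, 9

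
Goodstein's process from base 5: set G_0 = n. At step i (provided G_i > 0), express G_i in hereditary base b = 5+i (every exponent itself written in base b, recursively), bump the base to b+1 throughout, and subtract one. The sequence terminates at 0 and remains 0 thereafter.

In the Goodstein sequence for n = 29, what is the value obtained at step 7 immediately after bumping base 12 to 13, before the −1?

step 0: 29 = 5^2 + 4; sub 6 for 5: 6^2 + 4; = 40; G_1 = 40−1 = 39
step 1: 39 = 6^2 + 3; sub 7 for 6: 7^2 + 3; = 52; G_2 = 52−1 = 51
step 2: 51 = 7^2 + 2; sub 8 for 7: 8^2 + 2; = 66; G_3 = 66−1 = 65
step 3: 65 = 8^2 + 1; sub 9 for 8: 9^2 + 1; = 82; G_4 = 82−1 = 81
step 4: 81 = 9^2; sub 10 for 9: 10^2; = 100; G_5 = 100−1 = 99
step 5: 99 = 9·10 + 9; sub 11 for 10: 9·11 + 9; = 108; G_6 = 108−1 = 107
step 6: 107 = 9·11 + 8; sub 12 for 11: 9·12 + 8; = 116; G_7 = 116−1 = 115
step 7: 115 = 9·12 + 7; sub 13 for 12: 9·13 + 7; = 124; G_8 = 124−1 = 123

124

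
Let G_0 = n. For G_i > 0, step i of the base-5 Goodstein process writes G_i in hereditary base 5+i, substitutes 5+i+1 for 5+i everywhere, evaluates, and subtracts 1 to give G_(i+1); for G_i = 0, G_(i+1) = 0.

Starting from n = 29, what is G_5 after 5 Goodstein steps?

i=0: 29 = 5^2 + 4 (b=5); 5→6: 6^2 + 4 = 40; 40−1 = 39
i=1: 39 = 6^2 + 3 (b=6); 6→7: 7^2 + 3 = 52; 52−1 = 51
i=2: 51 = 7^2 + 2 (b=7); 7→8: 8^2 + 2 = 66; 66−1 = 65
i=3: 65 = 8^2 + 1 (b=8); 8→9: 9^2 + 1 = 82; 82−1 = 81
i=4: 81 = 9^2 (b=9); 9→10: 10^2 = 100; 100−1 = 99
i=5: 99 = 9·10 + 9 (b=10); 10→11: 9·11 + 9 = 108; 108−1 = 107

99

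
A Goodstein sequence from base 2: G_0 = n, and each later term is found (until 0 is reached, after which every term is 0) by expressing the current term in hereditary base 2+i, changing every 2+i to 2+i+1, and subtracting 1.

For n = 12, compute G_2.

G_0 = 12. HB_2(12) = 2^(2 + 1) + 2^2. Bump = 108. G_1 = 107.
G_1 = 107. HB_3(107) = 3^(3 + 1) + 2·3^2 + 2·3 + 2. Bump = 1066. G_2 = 1065.

1065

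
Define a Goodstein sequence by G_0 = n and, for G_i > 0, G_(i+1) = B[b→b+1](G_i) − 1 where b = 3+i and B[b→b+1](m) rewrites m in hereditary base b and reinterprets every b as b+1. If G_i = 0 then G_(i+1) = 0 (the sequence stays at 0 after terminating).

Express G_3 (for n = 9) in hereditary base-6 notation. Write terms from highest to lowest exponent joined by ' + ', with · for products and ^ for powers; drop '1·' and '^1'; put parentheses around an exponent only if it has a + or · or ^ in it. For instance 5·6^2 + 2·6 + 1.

3·6 + 1

9 —HB3→ 3^2 —bump→ 4^2 = 16 —(−1)→ 15
15 —HB4→ 3·4 + 3 —bump→ 3·5 + 3 = 18 —(−1)→ 17
17 —HB5→ 3·5 + 2 —bump→ 3·6 + 2 = 20 —(−1)→ 19
19 —HB6→ 3·6 + 1 —bump→ 3·7 + 1 = 22 —(−1)→ 21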